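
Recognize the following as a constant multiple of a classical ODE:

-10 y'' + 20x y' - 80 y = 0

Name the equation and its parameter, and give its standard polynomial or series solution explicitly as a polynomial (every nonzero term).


All three coefficients share the factor -10; dividing through by -10 gives  y'' - 2x y' + 8 y = 0.
This matches the Hermite equation y'' - 2x y' + 2n y = 0 with 2n = 8, so n = 4; the polynomial solution is H_4(x).
With y = sum_k a_k x^k, matching x^k gives (k+2)(k+1) a_{k+2} = 2(k - n) a_k = 2(k - 4) a_k. The right side vanishes at k = 4, so the series with the parity of 4 terminates at degree 4.
Standard normalization: leading coefficient of H_n is 2^n, so a_4 = 2^4 = 16. Work downward with a_k = (k+1)(k+2) a_{k+2} / (2(k - n)):
  a_2 = (3)(4)(16) / (2(2 - 4)) = 192/(-4) = -48
  a_0 = (1)(2)(-48) / (2(0 - 4)) = -96/(-8) = 12
Hence H_4(x) = 16 x^4 - 48 x^2 + 12.

H_4(x); series = 16 x^4 - 48 x^2 + 12


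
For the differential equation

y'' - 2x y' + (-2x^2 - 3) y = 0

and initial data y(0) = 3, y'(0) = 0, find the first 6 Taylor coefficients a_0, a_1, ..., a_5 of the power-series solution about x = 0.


Ansatz: y(x) = sum_{n>=0} a_n x^n, so y'(x) = sum_{n>=1} n a_n x^(n-1) and y''(x) = sum_{n>=2} n(n-1) a_n x^(n-2).
Substitute into P(x) y'' + Q(x) y' + R(x) y = 0 with P(x) = 1, Q(x) = -2x, R(x) = -2x^2 - 3, and match powers of x.
Initial conditions: a_0 = 3, a_1 = 0.
Setting the coefficient of each power of x to zero and solving order by order (substituting the coefficients already found):
  x^0: 2 a_2 - 3 a_0 = 0  ->  2 a_2 = 3 a_0 = 9  ->  a_2 = 9/2
  x^1: 6 a_3 - 5 a_1 = 0  ->  6 a_3 = 5 a_1 = 0  ->  a_3 = 0
  x^2: 12 a_4 - 7 a_2 - 2 a_0 = 0  ->  12 a_4 = 7 a_2 + 2 a_0 = 75/2  ->  a_4 = 25/8
  x^3: 20 a_5 - 9 a_3 - 2 a_1 = 0  ->  20 a_5 = 9 a_3 + 2 a_1 = 0  ->  a_5 = 0
Truncated series: y(x) = 3 + (9/2) x^2 + (25/8) x^4 + O(x^6).

a_0 = 3; a_1 = 0; a_2 = 9/2; a_3 = 0; a_4 = 25/8; a_5 = 0


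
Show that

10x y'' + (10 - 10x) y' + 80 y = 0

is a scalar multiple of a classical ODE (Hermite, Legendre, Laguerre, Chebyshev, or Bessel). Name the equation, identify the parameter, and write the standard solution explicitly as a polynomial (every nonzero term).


All three coefficients share the factor 10; dividing through by 10 gives  x y'' + (1 - x) y' + 8 y = 0.
This matches the Laguerre equation x y'' + (1 - x) y' + n y = 0 with n = 8; the polynomial solution is L_8(x).
With y = sum_k a_k x^k, matching x^k gives (k+1)k a_{k+1} + (k+1) a_{k+1} - k a_k + n a_k = 0, i.e. (k+1)^2 a_{k+1} = (k - n) a_k = (k - 8) a_k. The right side vanishes at k = 8, so the series terminates at degree 8.
Standard normalization L_n(0) = 1 gives a_0 = 1. Work upward with a_{k+1} = (k - 8) a_k / (k+1)^2:
  a_1 = (0 - 8)(1) / 1^2 = -8/1 = -8
  a_2 = (1 - 8)(-8) / 2^2 = 56/4 = 14
  a_3 = (2 - 8)(14) / 3^2 = -84/9 = -28/3
  a_4 = (3 - 8)(-28/3) / 4^2 = (140/3)/16 = 35/12
  a_5 = (4 - 8)(35/12) / 5^2 = (-35/3)/25 = -7/15
  a_6 = (5 - 8)(-7/15) / 6^2 = (7/5)/36 = 7/180
  a_7 = (6 - 8)(7/180) / 7^2 = (-7/90)/49 = -1/630
  a_8 = (7 - 8)(-1/630) / 8^2 = (1/630)/64 = 1/40320
Hence L_8(x) = x^8/40320 - x^7/630 + 7 x^6/180 - 7 x^5/15 + 35 x^4/12 - 28 x^3/3 + 14 x^2 - 8 x + 1.

L_8(x); series = x^8/40320 - x^7/630 + 7 x^6/180 - 7 x^5/15 + 35 x^4/12 - 28 x^3/3 + 14 x^2 - 8 x + 1


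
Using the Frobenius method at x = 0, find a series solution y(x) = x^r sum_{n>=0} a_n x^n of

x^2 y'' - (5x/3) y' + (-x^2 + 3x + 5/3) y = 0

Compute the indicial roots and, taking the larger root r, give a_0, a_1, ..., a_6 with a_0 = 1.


Write in Frobenius form y'' + (p(x)/x) y' + (q(x)/x^2) y = 0:
  p(x) = -5/3,  q(x) = -x^2 + 3x + 5/3.
Indicial equation: r(r-1) + (-5/3) r + (5/3) = 0 -> roots r_1 = 5/3, r_2 = 1.
Take r = r_1 = 5/3. Let y(x) = x^r sum_{n>=0} a_n x^n with a_0 = 1.
Substitute y = x^r sum a_n x^n and match x^{r+n}. The recurrence is
  D(n) a_n + 3 a_{n-1} - 1 a_{n-2} = 0,  where D(n) = (r+n)(r+n-1) + (-5/3)(r+n) + (5/3).
  a_n = [-3 a_{n-1} + 1 a_{n-2}] / D(n).
Since the indicial polynomial factors as (r - r_1)(r - r_2), D(n) = (r_1 + n - r_1)(r_1 + n - r_2) = n(n + 2/3).
Evaluating step by step (a_0 = 1):
  n = 1: D(1) = 1(1 + 2/3) = 5/3; numerator = -3(1) = -3; a_1 = (-3)/(5/3) = -9/5
  n = 2: D(2) = 2(2 + 2/3) = 16/3; numerator = -3(-9/5) + 1(1) = 32/5; a_2 = (32/5)/(16/3) = 6/5
  n = 3: D(3) = 3(3 + 2/3) = 11; numerator = -3(6/5) + 1(-9/5) = -27/5; a_3 = (-27/5)/(11) = -27/55
  n = 4: D(4) = 4(4 + 2/3) = 56/3; numerator = -3(-27/55) + 1(6/5) = 147/55; a_4 = (147/55)/(56/3) = 63/440
  n = 5: D(5) = 5(5 + 2/3) = 85/3; numerator = -3(63/440) + 1(-27/55) = -81/88; a_5 = (-81/88)/(85/3) = -243/7480
  n = 6: D(6) = 6(6 + 2/3) = 40; numerator = -3(-243/7480) + 1(63/440) = 45/187; a_6 = (45/187)/(40) = 9/1496

r = 5/3; a_0 = 1; a_1 = -9/5; a_2 = 6/5; a_3 = -27/55; a_4 = 63/440; a_5 = -243/7480; a_6 = 9/1496


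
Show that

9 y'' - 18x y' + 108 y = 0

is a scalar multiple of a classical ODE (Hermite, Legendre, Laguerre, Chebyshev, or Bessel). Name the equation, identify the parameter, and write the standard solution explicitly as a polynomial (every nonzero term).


All three coefficients share the factor 9; dividing through by 9 gives  y'' - 2x y' + 12 y = 0.
This matches the Hermite equation y'' - 2x y' + 2n y = 0 with 2n = 12, so n = 6; the polynomial solution is H_6(x).
With y = sum_k a_k x^k, matching x^k gives (k+2)(k+1) a_{k+2} = 2(k - n) a_k = 2(k - 6) a_k. The right side vanishes at k = 6, so the series with the parity of 6 terminates at degree 6.
Standard normalization: leading coefficient of H_n is 2^n, so a_6 = 2^6 = 64. Work downward with a_k = (k+1)(k+2) a_{k+2} / (2(k - n)):
  a_4 = (5)(6)(64) / (2(4 - 6)) = 1920/(-4) = -480
  a_2 = (3)(4)(-480) / (2(2 - 6)) = -5760/(-8) = 720
  a_0 = (1)(2)(720) / (2(0 - 6)) = 1440/(-12) = -120
Hence H_6(x) = 64 x^6 - 480 x^4 + 720 x^2 - 120.

H_6(x); series = 64 x^6 - 480 x^4 + 720 x^2 - 120


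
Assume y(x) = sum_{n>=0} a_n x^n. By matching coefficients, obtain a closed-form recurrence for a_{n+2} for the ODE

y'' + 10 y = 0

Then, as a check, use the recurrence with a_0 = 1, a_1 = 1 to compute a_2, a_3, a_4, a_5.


Substitute y = sum_n a_n x^n into y'' + (const) y = 0.
y''(x) = sum_{n>=0} (n+2)(n+1) a_{n+2} x^n.
The ODE becomes sum_n [(n+2)(n+1) a_{n+2} + 10 a_n] x^n = 0.
Setting each coefficient to zero gives the recurrence:
  (n+2)(n+1) a_{n+2} + 10 a_n = 0,
  a_{n+2} = -10 / ((n+1)(n+2)) a_n.

Check with a_0 = 1, a_1 = 1 (apply the recurrence for n = 0, 1, 2, 3): a_0 = 1, a_1 = 1, a_2 = -5, a_3 = -5/3, a_4 = 25/6, a_5 = 5/6.

a_{n+2} = -10/((n+1)(n+2)) * a_n; check: a_0 = 1, a_1 = 1, a_2 = -5, a_3 = -5/3, a_4 = 25/6, a_5 = 5/6


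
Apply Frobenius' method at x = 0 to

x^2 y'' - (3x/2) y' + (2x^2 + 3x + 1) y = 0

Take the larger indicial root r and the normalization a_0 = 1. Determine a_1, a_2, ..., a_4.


Write in Frobenius form y'' + (p(x)/x) y' + (q(x)/x^2) y = 0:
  p(x) = -3/2,  q(x) = 2x^2 + 3x + 1.
Indicial equation: r(r-1) + (-3/2) r + (1) = 0 -> roots r_1 = 2, r_2 = 1/2.
Take r = r_1 = 2. Let y(x) = x^r sum_{n>=0} a_n x^n with a_0 = 1.
Substitute y = x^r sum a_n x^n and match x^{r+n}. The recurrence is
  D(n) a_n + 3 a_{n-1} + 2 a_{n-2} = 0,  where D(n) = (r+n)(r+n-1) + (-3/2)(r+n) + (1).
  a_n = [-3 a_{n-1} - 2 a_{n-2}] / D(n).
Since the indicial polynomial factors as (r - r_1)(r - r_2), D(n) = (r_1 + n - r_1)(r_1 + n - r_2) = n(n + 3/2).
Evaluating step by step (a_0 = 1):
  n = 1: D(1) = 1(1 + 3/2) = 5/2; numerator = -3(1) = -3; a_1 = (-3)/(5/2) = -6/5
  n = 2: D(2) = 2(2 + 3/2) = 7; numerator = -3(-6/5) - 2(1) = 8/5; a_2 = (8/5)/(7) = 8/35
  n = 3: D(3) = 3(3 + 3/2) = 27/2; numerator = -3(8/35) - 2(-6/5) = 12/7; a_3 = (12/7)/(27/2) = 8/63
  n = 4: D(4) = 4(4 + 3/2) = 22; numerator = -3(8/63) - 2(8/35) = -88/105; a_4 = (-88/105)/(22) = -4/105

r = 2; a_0 = 1; a_1 = -6/5; a_2 = 8/35; a_3 = 8/63; a_4 = -4/105


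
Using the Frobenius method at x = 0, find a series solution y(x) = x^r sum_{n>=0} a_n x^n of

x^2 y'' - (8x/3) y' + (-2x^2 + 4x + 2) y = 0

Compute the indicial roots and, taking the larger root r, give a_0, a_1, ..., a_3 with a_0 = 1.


Write in Frobenius form y'' + (p(x)/x) y' + (q(x)/x^2) y = 0:
  p(x) = -8/3,  q(x) = -2x^2 + 4x + 2.
Indicial equation: r(r-1) + (-8/3) r + (2) = 0 -> roots r_1 = 3, r_2 = 2/3.
Take r = r_1 = 3. Let y(x) = x^r sum_{n>=0} a_n x^n with a_0 = 1.
Substitute y = x^r sum a_n x^n and match x^{r+n}. The recurrence is
  D(n) a_n + 4 a_{n-1} - 2 a_{n-2} = 0,  where D(n) = (r+n)(r+n-1) + (-8/3)(r+n) + (2).
  a_n = [-4 a_{n-1} + 2 a_{n-2}] / D(n).
Since the indicial polynomial factors as (r - r_1)(r - r_2), D(n) = (r_1 + n - r_1)(r_1 + n - r_2) = n(n + 7/3).
Evaluating step by step (a_0 = 1):
  n = 1: D(1) = 1(1 + 7/3) = 10/3; numerator = -4(1) = -4; a_1 = (-4)/(10/3) = -6/5
  n = 2: D(2) = 2(2 + 7/3) = 26/3; numerator = -4(-6/5) + 2(1) = 34/5; a_2 = (34/5)/(26/3) = 51/65
  n = 3: D(3) = 3(3 + 7/3) = 16; numerator = -4(51/65) + 2(-6/5) = -72/13; a_3 = (-72/13)/(16) = -9/26

r = 3; a_0 = 1; a_1 = -6/5; a_2 = 51/65; a_3 = -9/26


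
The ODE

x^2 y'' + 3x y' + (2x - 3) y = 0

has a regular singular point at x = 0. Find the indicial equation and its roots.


Divide by x^2 to reach normal form y'' + P_1(x) y' + P_2(x) y = 0 with P_1(x) = 3/x and P_2(x) = 2/x - 3/x^2.
x = 0 is a singular point because the y'-coefficient 3/x has a pole at x = 0 and the y-coefficient 2/x - 3/x^2 has a pole at x = 0.
It is a regular singular point because x P_1(x) = p(x) = 3 and x^2 P_2(x) = q(x) = 2x - 3 are polynomials, hence analytic at x = 0.
p(0) = 3,  q(0) = -3.
Indicial equation: r(r-1) + p(0) r + q(0) = 0, i.e. r^2 + (p(0) - 1) r + q(0) = 0, i.e. r^2 + 2 r - 3 = 0.
Discriminant: (2)^2 - 4(-3) = 16, so r = (-2 ± 4)/2.
Solving: r_1 = 1, r_2 = -3.

indicial: r^2 + 2 r - 3 = 0; roots r_1 = 1, r_2 = -3


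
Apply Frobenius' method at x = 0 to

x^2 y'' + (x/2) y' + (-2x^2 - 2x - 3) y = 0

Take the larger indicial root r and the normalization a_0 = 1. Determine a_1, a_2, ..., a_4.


Write in Frobenius form y'' + (p(x)/x) y' + (q(x)/x^2) y = 0:
  p(x) = 1/2,  q(x) = -2x^2 - 2x - 3.
Indicial equation: r(r-1) + (1/2) r + (-3) = 0 -> roots r_1 = 2, r_2 = -3/2.
Take r = r_1 = 2. Let y(x) = x^r sum_{n>=0} a_n x^n with a_0 = 1.
Substitute y = x^r sum a_n x^n and match x^{r+n}. The recurrence is
  D(n) a_n - 2 a_{n-1} - 2 a_{n-2} = 0,  where D(n) = (r+n)(r+n-1) + (1/2)(r+n) + (-3).
  a_n = [2 a_{n-1} + 2 a_{n-2}] / D(n).
Since the indicial polynomial factors as (r - r_1)(r - r_2), D(n) = (r_1 + n - r_1)(r_1 + n - r_2) = n(n + 7/2).
Evaluating step by step (a_0 = 1):
  n = 1: D(1) = 1(1 + 7/2) = 9/2; numerator = 2(1) = 2; a_1 = (2)/(9/2) = 4/9
  n = 2: D(2) = 2(2 + 7/2) = 11; numerator = 2(4/9) + 2(1) = 26/9; a_2 = (26/9)/(11) = 26/99
  n = 3: D(3) = 3(3 + 7/2) = 39/2; numerator = 2(26/99) + 2(4/9) = 140/99; a_3 = (140/99)/(39/2) = 280/3861
  n = 4: D(4) = 4(4 + 7/2) = 30; numerator = 2(280/3861) + 2(26/99) = 2588/3861; a_4 = (2588/3861)/(30) = 1294/57915

r = 2; a_0 = 1; a_1 = 4/9; a_2 = 26/99; a_3 = 280/3861; a_4 = 1294/57915


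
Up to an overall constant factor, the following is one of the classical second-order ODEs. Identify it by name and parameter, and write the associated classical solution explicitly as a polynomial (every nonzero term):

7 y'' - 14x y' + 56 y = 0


All three coefficients share the factor 7; dividing through by 7 gives  y'' - 2x y' + 8 y = 0.
This matches the Hermite equation y'' - 2x y' + 2n y = 0 with 2n = 8, so n = 4; the polynomial solution is H_4(x).
With y = sum_k a_k x^k, matching x^k gives (k+2)(k+1) a_{k+2} = 2(k - n) a_k = 2(k - 4) a_k. The right side vanishes at k = 4, so the series with the parity of 4 terminates at degree 4.
Standard normalization: leading coefficient of H_n is 2^n, so a_4 = 2^4 = 16. Work downward with a_k = (k+1)(k+2) a_{k+2} / (2(k - n)):
  a_2 = (3)(4)(16) / (2(2 - 4)) = 192/(-4) = -48
  a_0 = (1)(2)(-48) / (2(0 - 4)) = -96/(-8) = 12
Hence H_4(x) = 16 x^4 - 48 x^2 + 12.

H_4(x); series = 16 x^4 - 48 x^2 + 12


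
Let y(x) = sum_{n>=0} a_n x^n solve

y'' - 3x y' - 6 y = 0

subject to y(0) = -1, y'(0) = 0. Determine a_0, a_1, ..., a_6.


Ansatz: y(x) = sum_{n>=0} a_n x^n, so y'(x) = sum_{n>=1} n a_n x^(n-1) and y''(x) = sum_{n>=2} n(n-1) a_n x^(n-2).
Substitute into P(x) y'' + Q(x) y' + R(x) y = 0 with P(x) = 1, Q(x) = -3x, R(x) = -6, and match powers of x.
Initial conditions: a_0 = -1, a_1 = 0.
Setting the coefficient of each power of x to zero and solving order by order (substituting the coefficients already found):
  x^0: 2 a_2 - 6 a_0 = 0  ->  2 a_2 = 6 a_0 = -6  ->  a_2 = -3
  x^1: 6 a_3 - 9 a_1 = 0  ->  6 a_3 = 9 a_1 = 0  ->  a_3 = 0
  x^2: 12 a_4 - 12 a_2 = 0  ->  12 a_4 = 12 a_2 = -36  ->  a_4 = -3
  x^3: 20 a_5 - 15 a_3 = 0  ->  20 a_5 = 15 a_3 = 0  ->  a_5 = 0
  x^4: 30 a_6 - 18 a_4 = 0  ->  30 a_6 = 18 a_4 = -54  ->  a_6 = -9/5
Truncated series: y(x) = -1 - 3 x^2 - 3 x^4 - (9/5) x^6 + O(x^7).

a_0 = -1; a_1 = 0; a_2 = -3; a_3 = 0; a_4 = -3; a_5 = 0; a_6 = -9/5


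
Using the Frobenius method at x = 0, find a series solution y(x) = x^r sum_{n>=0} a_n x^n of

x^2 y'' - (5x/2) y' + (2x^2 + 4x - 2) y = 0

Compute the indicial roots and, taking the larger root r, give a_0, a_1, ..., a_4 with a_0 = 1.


Write in Frobenius form y'' + (p(x)/x) y' + (q(x)/x^2) y = 0:
  p(x) = -5/2,  q(x) = 2x^2 + 4x - 2.
Indicial equation: r(r-1) + (-5/2) r + (-2) = 0 -> roots r_1 = 4, r_2 = -1/2.
Take r = r_1 = 4. Let y(x) = x^r sum_{n>=0} a_n x^n with a_0 = 1.
Substitute y = x^r sum a_n x^n and match x^{r+n}. The recurrence is
  D(n) a_n + 4 a_{n-1} + 2 a_{n-2} = 0,  where D(n) = (r+n)(r+n-1) + (-5/2)(r+n) + (-2).
  a_n = [-4 a_{n-1} - 2 a_{n-2}] / D(n).
Since the indicial polynomial factors as (r - r_1)(r - r_2), D(n) = (r_1 + n - r_1)(r_1 + n - r_2) = n(n + 9/2).
Evaluating step by step (a_0 = 1):
  n = 1: D(1) = 1(1 + 9/2) = 11/2; numerator = -4(1) = -4; a_1 = (-4)/(11/2) = -8/11
  n = 2: D(2) = 2(2 + 9/2) = 13; numerator = -4(-8/11) - 2(1) = 10/11; a_2 = (10/11)/(13) = 10/143
  n = 3: D(3) = 3(3 + 9/2) = 45/2; numerator = -4(10/143) - 2(-8/11) = 168/143; a_3 = (168/143)/(45/2) = 112/2145
  n = 4: D(4) = 4(4 + 9/2) = 34; numerator = -4(112/2145) - 2(10/143) = -68/195; a_4 = (-68/195)/(34) = -2/195

r = 4; a_0 = 1; a_1 = -8/11; a_2 = 10/143; a_3 = 112/2145; a_4 = -2/195


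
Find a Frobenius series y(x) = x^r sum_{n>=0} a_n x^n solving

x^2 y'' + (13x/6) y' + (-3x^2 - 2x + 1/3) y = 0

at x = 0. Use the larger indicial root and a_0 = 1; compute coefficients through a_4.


Write in Frobenius form y'' + (p(x)/x) y' + (q(x)/x^2) y = 0:
  p(x) = 13/6,  q(x) = -3x^2 - 2x + 1/3.
Indicial equation: r(r-1) + (13/6) r + (1/3) = 0 -> roots r_1 = -1/2, r_2 = -2/3.
Take r = r_1 = -1/2. Let y(x) = x^r sum_{n>=0} a_n x^n with a_0 = 1.
Substitute y = x^r sum a_n x^n and match x^{r+n}. The recurrence is
  D(n) a_n - 2 a_{n-1} - 3 a_{n-2} = 0,  where D(n) = (r+n)(r+n-1) + (13/6)(r+n) + (1/3).
  a_n = [2 a_{n-1} + 3 a_{n-2}] / D(n).
Since the indicial polynomial factors as (r - r_1)(r - r_2), D(n) = (r_1 + n - r_1)(r_1 + n - r_2) = n(n + 1/6).
Evaluating step by step (a_0 = 1):
  n = 1: D(1) = 1(1 + 1/6) = 7/6; numerator = 2(1) = 2; a_1 = (2)/(7/6) = 12/7
  n = 2: D(2) = 2(2 + 1/6) = 13/3; numerator = 2(12/7) + 3(1) = 45/7; a_2 = (45/7)/(13/3) = 135/91
  n = 3: D(3) = 3(3 + 1/6) = 19/2; numerator = 2(135/91) + 3(12/7) = 738/91; a_3 = (738/91)/(19/2) = 1476/1729
  n = 4: D(4) = 4(4 + 1/6) = 50/3; numerator = 2(1476/1729) + 3(135/91) = 117/19; a_4 = (117/19)/(50/3) = 351/950

r = -1/2; a_0 = 1; a_1 = 12/7; a_2 = 135/91; a_3 = 1476/1729; a_4 = 351/950


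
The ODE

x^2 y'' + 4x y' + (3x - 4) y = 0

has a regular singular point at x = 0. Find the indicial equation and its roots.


Divide by x^2 to reach normal form y'' + P_1(x) y' + P_2(x) y = 0 with P_1(x) = 4/x and P_2(x) = 3/x - 4/x^2.
x = 0 is a singular point because the y'-coefficient 4/x has a pole at x = 0 and the y-coefficient 3/x - 4/x^2 has a pole at x = 0.
It is a regular singular point because x P_1(x) = p(x) = 4 and x^2 P_2(x) = q(x) = 3x - 4 are polynomials, hence analytic at x = 0.
p(0) = 4,  q(0) = -4.
Indicial equation: r(r-1) + p(0) r + q(0) = 0, i.e. r^2 + (p(0) - 1) r + q(0) = 0, i.e. r^2 + 3 r - 4 = 0.
Discriminant: (3)^2 - 4(-4) = 25, so r = (-3 ± 5)/2.
Solving: r_1 = 1, r_2 = -4.

indicial: r^2 + 3 r - 4 = 0; roots r_1 = 1, r_2 = -4


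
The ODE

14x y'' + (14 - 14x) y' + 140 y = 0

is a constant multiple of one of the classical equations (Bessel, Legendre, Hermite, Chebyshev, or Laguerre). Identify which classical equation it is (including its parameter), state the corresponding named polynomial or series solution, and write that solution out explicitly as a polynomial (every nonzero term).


All three coefficients share the factor 14; dividing through by 14 gives  x y'' + (1 - x) y' + 10 y = 0.
This matches the Laguerre equation x y'' + (1 - x) y' + n y = 0 with n = 10; the polynomial solution is L_10(x).
With y = sum_k a_k x^k, matching x^k gives (k+1)k a_{k+1} + (k+1) a_{k+1} - k a_k + n a_k = 0, i.e. (k+1)^2 a_{k+1} = (k - n) a_k = (k - 10) a_k. The right side vanishes at k = 10, so the series terminates at degree 10.
Standard normalization L_n(0) = 1 gives a_0 = 1. Work upward with a_{k+1} = (k - 10) a_k / (k+1)^2:
  a_1 = (0 - 10)(1) / 1^2 = -10/1 = -10
  a_2 = (1 - 10)(-10) / 2^2 = 90/4 = 45/2
  a_3 = (2 - 10)(45/2) / 3^2 = -180/9 = -20
  a_4 = (3 - 10)(-20) / 4^2 = 140/16 = 35/4
  a_5 = (4 - 10)(35/4) / 5^2 = (-105/2)/25 = -21/10
  a_6 = (5 - 10)(-21/10) / 6^2 = (21/2)/36 = 7/24
  a_7 = (6 - 10)(7/24) / 7^2 = (-7/6)/49 = -1/42
  a_8 = (7 - 10)(-1/42) / 8^2 = (1/14)/64 = 1/896
  a_9 = (8 - 10)(1/896) / 9^2 = (-1/448)/81 = -1/36288
  a_10 = (9 - 10)(-1/36288) / 10^2 = (1/36288)/100 = 1/3628800
Hence L_10(x) = x^10/3628800 - x^9/36288 + x^8/896 - x^7/42 + 7 x^6/24 - 21 x^5/10 + 35 x^4/4 - 20 x^3 + 45 x^2/2 - 10 x + 1.

L_10(x); series = x^10/3628800 - x^9/36288 + x^8/896 - x^7/42 + 7 x^6/24 - 21 x^5/10 + 35 x^4/4 - 20 x^3 + 45 x^2/2 - 10 x + 1


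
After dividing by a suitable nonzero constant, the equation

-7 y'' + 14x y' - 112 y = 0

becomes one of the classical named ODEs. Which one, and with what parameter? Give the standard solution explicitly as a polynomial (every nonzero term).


All three coefficients share the factor -7; dividing through by -7 gives  y'' - 2x y' + 16 y = 0.
This matches the Hermite equation y'' - 2x y' + 2n y = 0 with 2n = 16, so n = 8; the polynomial solution is H_8(x).
With y = sum_k a_k x^k, matching x^k gives (k+2)(k+1) a_{k+2} = 2(k - n) a_k = 2(k - 8) a_k. The right side vanishes at k = 8, so the series with the parity of 8 terminates at degree 8.
Standard normalization: leading coefficient of H_n is 2^n, so a_8 = 2^8 = 256. Work downward with a_k = (k+1)(k+2) a_{k+2} / (2(k - n)):
  a_6 = (7)(8)(256) / (2(6 - 8)) = 14336/(-4) = -3584
  a_4 = (5)(6)(-3584) / (2(4 - 8)) = -107520/(-8) = 13440
  a_2 = (3)(4)(13440) / (2(2 - 8)) = 161280/(-12) = -13440
  a_0 = (1)(2)(-13440) / (2(0 - 8)) = -26880/(-16) = 1680
Hence H_8(x) = 256 x^8 - 3584 x^6 + 13440 x^4 - 13440 x^2 + 1680.

H_8(x); series = 256 x^8 - 3584 x^6 + 13440 x^4 - 13440 x^2 + 1680


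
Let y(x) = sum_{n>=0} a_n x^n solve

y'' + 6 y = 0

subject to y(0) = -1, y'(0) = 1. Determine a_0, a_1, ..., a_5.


Ansatz: y(x) = sum_{n>=0} a_n x^n, so y'(x) = sum_{n>=1} n a_n x^(n-1) and y''(x) = sum_{n>=2} n(n-1) a_n x^(n-2).
Substitute into P(x) y'' + Q(x) y' + R(x) y = 0 with P(x) = 1, Q(x) = 0, R(x) = 6, and match powers of x.
Initial conditions: a_0 = -1, a_1 = 1.
Setting the coefficient of each power of x to zero and solving order by order (substituting the coefficients already found):
  x^0: 2 a_2 + 6 a_0 = 0  ->  2 a_2 = -6 a_0 = 6  ->  a_2 = 3
  x^1: 6 a_3 + 6 a_1 = 0  ->  6 a_3 = -6 a_1 = -6  ->  a_3 = -1
  x^2: 12 a_4 + 6 a_2 = 0  ->  12 a_4 = -6 a_2 = -18  ->  a_4 = -3/2
  x^3: 20 a_5 + 6 a_3 = 0  ->  20 a_5 = -6 a_3 = 6  ->  a_5 = 3/10
Truncated series: y(x) = -1 + x + 3 x^2 - x^3 - (3/2) x^4 + (3/10) x^5 + O(x^6).

a_0 = -1; a_1 = 1; a_2 = 3; a_3 = -1; a_4 = -3/2; a_5 = 3/10


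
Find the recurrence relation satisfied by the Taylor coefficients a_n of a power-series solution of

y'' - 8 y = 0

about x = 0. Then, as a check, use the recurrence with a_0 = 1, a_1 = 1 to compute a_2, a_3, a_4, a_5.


Substitute y = sum_n a_n x^n into y'' + (const) y = 0.
y''(x) = sum_{n>=0} (n+2)(n+1) a_{n+2} x^n.
The ODE becomes sum_n [(n+2)(n+1) a_{n+2} - 8 a_n] x^n = 0.
Setting each coefficient to zero gives the recurrence:
  (n+2)(n+1) a_{n+2} - 8 a_n = 0,
  a_{n+2} = 8 / ((n+1)(n+2)) a_n.

Check with a_0 = 1, a_1 = 1 (apply the recurrence for n = 0, 1, 2, 3): a_0 = 1, a_1 = 1, a_2 = 4, a_3 = 4/3, a_4 = 8/3, a_5 = 8/15.

a_{n+2} = 8/((n+1)(n+2)) * a_n; check: a_0 = 1, a_1 = 1, a_2 = 4, a_3 = 4/3, a_4 = 8/3, a_5 = 8/15


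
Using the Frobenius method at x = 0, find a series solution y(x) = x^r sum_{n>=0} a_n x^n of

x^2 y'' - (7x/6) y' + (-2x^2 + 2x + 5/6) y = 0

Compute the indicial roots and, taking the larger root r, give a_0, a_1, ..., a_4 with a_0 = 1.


Write in Frobenius form y'' + (p(x)/x) y' + (q(x)/x^2) y = 0:
  p(x) = -7/6,  q(x) = -2x^2 + 2x + 5/6.
Indicial equation: r(r-1) + (-7/6) r + (5/6) = 0 -> roots r_1 = 5/3, r_2 = 1/2.
Take r = r_1 = 5/3. Let y(x) = x^r sum_{n>=0} a_n x^n with a_0 = 1.
Substitute y = x^r sum a_n x^n and match x^{r+n}. The recurrence is
  D(n) a_n + 2 a_{n-1} - 2 a_{n-2} = 0,  where D(n) = (r+n)(r+n-1) + (-7/6)(r+n) + (5/6).
  a_n = [-2 a_{n-1} + 2 a_{n-2}] / D(n).
Since the indicial polynomial factors as (r - r_1)(r - r_2), D(n) = (r_1 + n - r_1)(r_1 + n - r_2) = n(n + 7/6).
Evaluating step by step (a_0 = 1):
  n = 1: D(1) = 1(1 + 7/6) = 13/6; numerator = -2(1) = -2; a_1 = (-2)/(13/6) = -12/13
  n = 2: D(2) = 2(2 + 7/6) = 19/3; numerator = -2(-12/13) + 2(1) = 50/13; a_2 = (50/13)/(19/3) = 150/247
  n = 3: D(3) = 3(3 + 7/6) = 25/2; numerator = -2(150/247) + 2(-12/13) = -756/247; a_3 = (-756/247)/(25/2) = -1512/6175
  n = 4: D(4) = 4(4 + 7/6) = 62/3; numerator = -2(-1512/6175) + 2(150/247) = 10524/6175; a_4 = (10524/6175)/(62/3) = 15786/191425

r = 5/3; a_0 = 1; a_1 = -12/13; a_2 = 150/247; a_3 = -1512/6175; a_4 = 15786/191425


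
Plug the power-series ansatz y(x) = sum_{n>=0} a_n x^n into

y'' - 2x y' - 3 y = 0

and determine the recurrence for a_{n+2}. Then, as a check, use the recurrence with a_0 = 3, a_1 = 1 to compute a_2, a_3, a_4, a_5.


Substitute y = sum_n a_n x^n.
y''(x) has coefficient (n+2)(n+1) a_{n+2} at x^n;
-2 x y'(x) has coefficient -2 n a_n at x^n (shift);
-3 y(x) has coefficient -3 a_n at x^n.
Matching x^n: (n+2)(n+1) a_{n+2} + (-2n - 3) a_n = 0.
Thus a_{n+2} = (2n + 3) / ((n+1)(n+2)) * a_n.

Check with a_0 = 3, a_1 = 1 (apply the recurrence for n = 0, 1, 2, 3): a_0 = 3, a_1 = 1, a_2 = 9/2, a_3 = 5/6, a_4 = 21/8, a_5 = 3/8.

a_(n+2) = (2n + 3) / ((n+1)(n+2)) * a_n; check: a_0 = 3, a_1 = 1, a_2 = 9/2, a_3 = 5/6, a_4 = 21/8, a_5 = 3/8


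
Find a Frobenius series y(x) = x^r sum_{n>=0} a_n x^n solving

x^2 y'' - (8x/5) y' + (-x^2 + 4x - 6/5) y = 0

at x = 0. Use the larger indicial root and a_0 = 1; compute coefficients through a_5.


Write in Frobenius form y'' + (p(x)/x) y' + (q(x)/x^2) y = 0:
  p(x) = -8/5,  q(x) = -x^2 + 4x - 6/5.
Indicial equation: r(r-1) + (-8/5) r + (-6/5) = 0 -> roots r_1 = 3, r_2 = -2/5.
Take r = r_1 = 3. Let y(x) = x^r sum_{n>=0} a_n x^n with a_0 = 1.
Substitute y = x^r sum a_n x^n and match x^{r+n}. The recurrence is
  D(n) a_n + 4 a_{n-1} - 1 a_{n-2} = 0,  where D(n) = (r+n)(r+n-1) + (-8/5)(r+n) + (-6/5).
  a_n = [-4 a_{n-1} + 1 a_{n-2}] / D(n).
Since the indicial polynomial factors as (r - r_1)(r - r_2), D(n) = (r_1 + n - r_1)(r_1 + n - r_2) = n(n + 17/5).
Evaluating step by step (a_0 = 1):
  n = 1: D(1) = 1(1 + 17/5) = 22/5; numerator = -4(1) = -4; a_1 = (-4)/(22/5) = -10/11
  n = 2: D(2) = 2(2 + 17/5) = 54/5; numerator = -4(-10/11) + 1(1) = 51/11; a_2 = (51/11)/(54/5) = 85/198
  n = 3: D(3) = 3(3 + 17/5) = 96/5; numerator = -4(85/198) + 1(-10/11) = -260/99; a_3 = (-260/99)/(96/5) = -325/2376
  n = 4: D(4) = 4(4 + 17/5) = 148/5; numerator = -4(-325/2376) + 1(85/198) = 290/297; a_4 = (290/297)/(148/5) = 725/21978
  n = 5: D(5) = 5(5 + 17/5) = 42; numerator = -4(725/21978) + 1(-325/2376) = -875/3256; a_5 = (-875/3256)/(42) = -125/19536

r = 3; a_0 = 1; a_1 = -10/11; a_2 = 85/198; a_3 = -325/2376; a_4 = 725/21978; a_5 = -125/19536


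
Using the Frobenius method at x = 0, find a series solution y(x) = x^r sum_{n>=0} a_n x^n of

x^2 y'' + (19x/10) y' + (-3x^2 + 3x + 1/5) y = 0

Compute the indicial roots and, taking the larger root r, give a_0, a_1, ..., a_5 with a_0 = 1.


Write in Frobenius form y'' + (p(x)/x) y' + (q(x)/x^2) y = 0:
  p(x) = 19/10,  q(x) = -3x^2 + 3x + 1/5.
Indicial equation: r(r-1) + (19/10) r + (1/5) = 0 -> roots r_1 = -2/5, r_2 = -1/2.
Take r = r_1 = -2/5. Let y(x) = x^r sum_{n>=0} a_n x^n with a_0 = 1.
Substitute y = x^r sum a_n x^n and match x^{r+n}. The recurrence is
  D(n) a_n + 3 a_{n-1} - 3 a_{n-2} = 0,  where D(n) = (r+n)(r+n-1) + (19/10)(r+n) + (1/5).
  a_n = [-3 a_{n-1} + 3 a_{n-2}] / D(n).
Since the indicial polynomial factors as (r - r_1)(r - r_2), D(n) = (r_1 + n - r_1)(r_1 + n - r_2) = n(n + 1/10).
Evaluating step by step (a_0 = 1):
  n = 1: D(1) = 1(1 + 1/10) = 11/10; numerator = -3(1) = -3; a_1 = (-3)/(11/10) = -30/11
  n = 2: D(2) = 2(2 + 1/10) = 21/5; numerator = -3(-30/11) + 3(1) = 123/11; a_2 = (123/11)/(21/5) = 205/77
  n = 3: D(3) = 3(3 + 1/10) = 93/10; numerator = -3(205/77) + 3(-30/11) = -1245/77; a_3 = (-1245/77)/(93/10) = -4150/2387
  n = 4: D(4) = 4(4 + 1/10) = 82/5; numerator = -3(-4150/2387) + 3(205/77) = 2865/217; a_4 = (2865/217)/(82/5) = 14325/17794
  n = 5: D(5) = 5(5 + 1/10) = 51/2; numerator = -3(14325/17794) + 3(-4150/2387) = -213375/27962; a_5 = (-213375/27962)/(51/2) = -71125/237677

r = -2/5; a_0 = 1; a_1 = -30/11; a_2 = 205/77; a_3 = -4150/2387; a_4 = 14325/17794; a_5 = -71125/237677


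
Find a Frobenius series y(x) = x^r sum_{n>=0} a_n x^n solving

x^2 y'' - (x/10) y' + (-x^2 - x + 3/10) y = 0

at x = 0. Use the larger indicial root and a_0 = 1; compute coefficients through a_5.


Write in Frobenius form y'' + (p(x)/x) y' + (q(x)/x^2) y = 0:
  p(x) = -1/10,  q(x) = -x^2 - x + 3/10.
Indicial equation: r(r-1) + (-1/10) r + (3/10) = 0 -> roots r_1 = 3/5, r_2 = 1/2.
Take r = r_1 = 3/5. Let y(x) = x^r sum_{n>=0} a_n x^n with a_0 = 1.
Substitute y = x^r sum a_n x^n and match x^{r+n}. The recurrence is
  D(n) a_n - 1 a_{n-1} - 1 a_{n-2} = 0,  where D(n) = (r+n)(r+n-1) + (-1/10)(r+n) + (3/10).
  a_n = [1 a_{n-1} + 1 a_{n-2}] / D(n).
Since the indicial polynomial factors as (r - r_1)(r - r_2), D(n) = (r_1 + n - r_1)(r_1 + n - r_2) = n(n + 1/10).
Evaluating step by step (a_0 = 1):
  n = 1: D(1) = 1(1 + 1/10) = 11/10; numerator = 1(1) = 1; a_1 = (1)/(11/10) = 10/11
  n = 2: D(2) = 2(2 + 1/10) = 21/5; numerator = 1(10/11) + 1(1) = 21/11; a_2 = (21/11)/(21/5) = 5/11
  n = 3: D(3) = 3(3 + 1/10) = 93/10; numerator = 1(5/11) + 1(10/11) = 15/11; a_3 = (15/11)/(93/10) = 50/341
  n = 4: D(4) = 4(4 + 1/10) = 82/5; numerator = 1(50/341) + 1(5/11) = 205/341; a_4 = (205/341)/(82/5) = 25/682
  n = 5: D(5) = 5(5 + 1/10) = 51/2; numerator = 1(25/682) + 1(50/341) = 125/682; a_5 = (125/682)/(51/2) = 125/17391

r = 3/5; a_0 = 1; a_1 = 10/11; a_2 = 5/11; a_3 = 50/341; a_4 = 25/682; a_5 = 125/17391


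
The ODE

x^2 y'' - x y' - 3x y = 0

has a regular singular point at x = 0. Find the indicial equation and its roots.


Divide by x^2 to reach normal form y'' + P_1(x) y' + P_2(x) y = 0 with P_1(x) = -1/x and P_2(x) = -3/x.
x = 0 is a singular point because the y'-coefficient -1/x has a pole at x = 0 and the y-coefficient -3/x has a pole at x = 0.
It is a regular singular point because x P_1(x) = p(x) = -1 and x^2 P_2(x) = q(x) = -3x are polynomials, hence analytic at x = 0.
p(0) = -1,  q(0) = 0.
Indicial equation: r(r-1) + p(0) r + q(0) = 0, i.e. r^2 + (p(0) - 1) r + q(0) = 0, i.e. r^2 - 2 r = 0.
Discriminant: (-2)^2 - 4(0) = 4, so r = (2 ± 2)/2.
Solving: r_1 = 2, r_2 = 0.

indicial: r^2 - 2 r = 0; roots r_1 = 2, r_2 = 0


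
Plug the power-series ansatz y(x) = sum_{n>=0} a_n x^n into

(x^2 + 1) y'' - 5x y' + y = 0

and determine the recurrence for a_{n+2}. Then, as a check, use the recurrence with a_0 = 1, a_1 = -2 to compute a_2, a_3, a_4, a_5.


Substitute y = sum_n a_n x^n.
(1 + 1 x^2) y'' contributes (n+2)(n+1) a_{n+2} + n(n-1) a_n at x^n.
-5 x y'(x) contributes -5 n a_n at x^n.
y(x) contributes 1 a_n at x^n.
Matching x^n: (n+2)(n+1) a_{n+2} + (n(n-1) - 5 n + 1) a_n = 0.
Thus a_{n+2} = (-n(n-1) + 5 n - 1) / ((n+1)(n+2)) * a_n.

Check with a_0 = 1, a_1 = -2 (apply the recurrence for n = 0, 1, 2, 3): a_0 = 1, a_1 = -2, a_2 = -1/2, a_3 = -4/3, a_4 = -7/24, a_5 = -8/15.

a_(n+2) = (-n(n-1) + 5 n - 1) / ((n+1)(n+2)) * a_n; check: a_0 = 1, a_1 = -2, a_2 = -1/2, a_3 = -4/3, a_4 = -7/24, a_5 = -8/15


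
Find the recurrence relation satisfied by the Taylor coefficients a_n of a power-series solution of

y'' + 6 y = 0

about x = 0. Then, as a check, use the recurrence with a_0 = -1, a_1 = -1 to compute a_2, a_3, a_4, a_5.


Substitute y = sum_n a_n x^n into y'' + (const) y = 0.
y''(x) = sum_{n>=0} (n+2)(n+1) a_{n+2} x^n.
The ODE becomes sum_n [(n+2)(n+1) a_{n+2} + 6 a_n] x^n = 0.
Setting each coefficient to zero gives the recurrence:
  (n+2)(n+1) a_{n+2} + 6 a_n = 0,
  a_{n+2} = -6 / ((n+1)(n+2)) a_n.

Check with a_0 = -1, a_1 = -1 (apply the recurrence for n = 0, 1, 2, 3): a_0 = -1, a_1 = -1, a_2 = 3, a_3 = 1, a_4 = -3/2, a_5 = -3/10.

a_{n+2} = -6/((n+1)(n+2)) * a_n; check: a_0 = -1, a_1 = -1, a_2 = 3, a_3 = 1, a_4 = -3/2, a_5 = -3/10


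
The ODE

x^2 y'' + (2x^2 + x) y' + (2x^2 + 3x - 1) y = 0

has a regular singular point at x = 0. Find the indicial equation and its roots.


Divide by x^2 to reach normal form y'' + P_1(x) y' + P_2(x) y = 0 with P_1(x) = 2 + 1/x and P_2(x) = 2 + 3/x - 1/x^2.
x = 0 is a singular point because the y'-coefficient 2 + 1/x has a pole at x = 0 and the y-coefficient 2 + 3/x - 1/x^2 has a pole at x = 0.
It is a regular singular point because x P_1(x) = p(x) = 2x + 1 and x^2 P_2(x) = q(x) = 2x^2 + 3x - 1 are polynomials, hence analytic at x = 0.
p(0) = 1,  q(0) = -1.
Indicial equation: r(r-1) + p(0) r + q(0) = 0, i.e. r^2 + (p(0) - 1) r + q(0) = 0, i.e. r^2 - 1 = 0.
Discriminant: (0)^2 - 4(-1) = 4, so r = (0 ± 2)/2.
Solving: r_1 = 1, r_2 = -1.

indicial: r^2 - 1 = 0; roots r_1 = 1, r_2 = -1


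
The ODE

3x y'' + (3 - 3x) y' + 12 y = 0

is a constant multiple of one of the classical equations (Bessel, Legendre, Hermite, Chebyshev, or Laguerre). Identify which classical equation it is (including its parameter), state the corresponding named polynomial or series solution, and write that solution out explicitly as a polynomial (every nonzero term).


All three coefficients share the factor 3; dividing through by 3 gives  x y'' + (1 - x) y' + 4 y = 0.
This matches the Laguerre equation x y'' + (1 - x) y' + n y = 0 with n = 4; the polynomial solution is L_4(x).
With y = sum_k a_k x^k, matching x^k gives (k+1)k a_{k+1} + (k+1) a_{k+1} - k a_k + n a_k = 0, i.e. (k+1)^2 a_{k+1} = (k - n) a_k = (k - 4) a_k. The right side vanishes at k = 4, so the series terminates at degree 4.
Standard normalization L_n(0) = 1 gives a_0 = 1. Work upward with a_{k+1} = (k - 4) a_k / (k+1)^2:
  a_1 = (0 - 4)(1) / 1^2 = -4/1 = -4
  a_2 = (1 - 4)(-4) / 2^2 = 12/4 = 3
  a_3 = (2 - 4)(3) / 3^2 = -6/9 = -2/3
  a_4 = (3 - 4)(-2/3) / 4^2 = (2/3)/16 = 1/24
Hence L_4(x) = x^4/24 - 2 x^3/3 + 3 x^2 - 4 x + 1.

L_4(x); series = x^4/24 - 2 x^3/3 + 3 x^2 - 4 x + 1


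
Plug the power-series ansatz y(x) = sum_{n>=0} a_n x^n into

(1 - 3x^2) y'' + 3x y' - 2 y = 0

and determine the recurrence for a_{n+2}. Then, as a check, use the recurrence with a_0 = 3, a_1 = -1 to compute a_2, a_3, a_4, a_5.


Substitute y = sum_n a_n x^n.
(1 - 3 x^2) y'' contributes (n+2)(n+1) a_{n+2} - 3 n(n-1) a_n at x^n.
3 x y'(x) contributes 3 n a_n at x^n.
-2 y(x) contributes -2 a_n at x^n.
Matching x^n: (n+2)(n+1) a_{n+2} + (-3 n(n-1) + 3 n - 2) a_n = 0.
Thus a_{n+2} = (3 n(n-1) - 3 n + 2) / ((n+1)(n+2)) * a_n.

Check with a_0 = 3, a_1 = -1 (apply the recurrence for n = 0, 1, 2, 3): a_0 = 3, a_1 = -1, a_2 = 3, a_3 = 1/6, a_4 = 1/2, a_5 = 11/120.

a_(n+2) = (3 n(n-1) - 3 n + 2) / ((n+1)(n+2)) * a_n; check: a_0 = 3, a_1 = -1, a_2 = 3, a_3 = 1/6, a_4 = 1/2, a_5 = 11/120


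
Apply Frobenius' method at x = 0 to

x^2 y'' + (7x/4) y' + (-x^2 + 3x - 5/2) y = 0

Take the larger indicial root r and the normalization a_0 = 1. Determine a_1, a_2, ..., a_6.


Write in Frobenius form y'' + (p(x)/x) y' + (q(x)/x^2) y = 0:
  p(x) = 7/4,  q(x) = -x^2 + 3x - 5/2.
Indicial equation: r(r-1) + (7/4) r + (-5/2) = 0 -> roots r_1 = 5/4, r_2 = -2.
Take r = r_1 = 5/4. Let y(x) = x^r sum_{n>=0} a_n x^n with a_0 = 1.
Substitute y = x^r sum a_n x^n and match x^{r+n}. The recurrence is
  D(n) a_n + 3 a_{n-1} - 1 a_{n-2} = 0,  where D(n) = (r+n)(r+n-1) + (7/4)(r+n) + (-5/2).
  a_n = [-3 a_{n-1} + 1 a_{n-2}] / D(n).
Since the indicial polynomial factors as (r - r_1)(r - r_2), D(n) = (r_1 + n - r_1)(r_1 + n - r_2) = n(n + 13/4).
Evaluating step by step (a_0 = 1):
  n = 1: D(1) = 1(1 + 13/4) = 17/4; numerator = -3(1) = -3; a_1 = (-3)/(17/4) = -12/17
  n = 2: D(2) = 2(2 + 13/4) = 21/2; numerator = -3(-12/17) + 1(1) = 53/17; a_2 = (53/17)/(21/2) = 106/357
  n = 3: D(3) = 3(3 + 13/4) = 75/4; numerator = -3(106/357) + 1(-12/17) = -190/119; a_3 = (-190/119)/(75/4) = -152/1785
  n = 4: D(4) = 4(4 + 13/4) = 29; numerator = -3(-152/1785) + 1(106/357) = 58/105; a_4 = (58/105)/(29) = 2/105
  n = 5: D(5) = 5(5 + 13/4) = 165/4; numerator = -3(2/105) + 1(-152/1785) = -254/1785; a_5 = (-254/1785)/(165/4) = -1016/294525
  n = 6: D(6) = 6(6 + 13/4) = 111/2; numerator = -3(-1016/294525) + 1(2/105) = 962/32725; a_6 = (962/32725)/(111/2) = 52/98175

r = 5/4; a_0 = 1; a_1 = -12/17; a_2 = 106/357; a_3 = -152/1785; a_4 = 2/105; a_5 = -1016/294525; a_6 = 52/98175


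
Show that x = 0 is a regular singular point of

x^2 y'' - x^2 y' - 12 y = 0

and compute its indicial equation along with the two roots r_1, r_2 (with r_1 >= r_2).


Divide by x^2 to reach normal form y'' + P_1(x) y' + P_2(x) y = 0 with P_1(x) = -1 and P_2(x) = -12/x^2.
x = 0 is a singular point because the y-coefficient -12/x^2 has a pole at x = 0.
It is a regular singular point because x P_1(x) = p(x) = -x and x^2 P_2(x) = q(x) = -12 are polynomials, hence analytic at x = 0.
p(0) = 0,  q(0) = -12.
Indicial equation: r(r-1) + p(0) r + q(0) = 0, i.e. r^2 + (p(0) - 1) r + q(0) = 0, i.e. r^2 - 1 r - 12 = 0.
Discriminant: (-1)^2 - 4(-12) = 49, so r = (1 ± 7)/2.
Solving: r_1 = 4, r_2 = -3.

indicial: r^2 - 1 r - 12 = 0; roots r_1 = 4, r_2 = -3


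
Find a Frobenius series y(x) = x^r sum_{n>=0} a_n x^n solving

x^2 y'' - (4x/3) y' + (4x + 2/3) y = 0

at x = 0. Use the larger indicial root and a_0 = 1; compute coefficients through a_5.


Write in Frobenius form y'' + (p(x)/x) y' + (q(x)/x^2) y = 0:
  p(x) = -4/3,  q(x) = 4x + 2/3.
Indicial equation: r(r-1) + (-4/3) r + (2/3) = 0 -> roots r_1 = 2, r_2 = 1/3.
Take r = r_1 = 2. Let y(x) = x^r sum_{n>=0} a_n x^n with a_0 = 1.
Substitute y = x^r sum a_n x^n and match x^{r+n}. The recurrence is
  D(n) a_n + 4 a_{n-1} = 0,  where D(n) = (r+n)(r+n-1) + (-4/3)(r+n) + (2/3).
  a_n = -4 / D(n) * a_{n-1}.
Since the indicial polynomial factors as (r - r_1)(r - r_2), D(n) = (r_1 + n - r_1)(r_1 + n - r_2) = n(n + 5/3).
Evaluating step by step (a_0 = 1):
  n = 1: D(1) = 1(1 + 5/3) = 8/3; numerator = -4(1) = -4; a_1 = (-4)/(8/3) = -3/2
  n = 2: D(2) = 2(2 + 5/3) = 22/3; numerator = -4(-3/2) = 6; a_2 = (6)/(22/3) = 9/11
  n = 3: D(3) = 3(3 + 5/3) = 14; numerator = -4(9/11) = -36/11; a_3 = (-36/11)/(14) = -18/77
  n = 4: D(4) = 4(4 + 5/3) = 68/3; numerator = -4(-18/77) = 72/77; a_4 = (72/77)/(68/3) = 54/1309
  n = 5: D(5) = 5(5 + 5/3) = 100/3; numerator = -4(54/1309) = -216/1309; a_5 = (-216/1309)/(100/3) = -162/32725

r = 2; a_0 = 1; a_1 = -3/2; a_2 = 9/11; a_3 = -18/77; a_4 = 54/1309; a_5 = -162/32725


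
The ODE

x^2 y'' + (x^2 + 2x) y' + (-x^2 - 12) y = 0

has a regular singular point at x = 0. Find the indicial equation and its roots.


Divide by x^2 to reach normal form y'' + P_1(x) y' + P_2(x) y = 0 with P_1(x) = 1 + 2/x and P_2(x) = -1 - 12/x^2.
x = 0 is a singular point because the y'-coefficient 1 + 2/x has a pole at x = 0 and the y-coefficient -1 - 12/x^2 has a pole at x = 0.
It is a regular singular point because x P_1(x) = p(x) = x + 2 and x^2 P_2(x) = q(x) = -x^2 - 12 are polynomials, hence analytic at x = 0.
p(0) = 2,  q(0) = -12.
Indicial equation: r(r-1) + p(0) r + q(0) = 0, i.e. r^2 + (p(0) - 1) r + q(0) = 0, i.e. r^2 + 1 r - 12 = 0.
Discriminant: (1)^2 - 4(-12) = 49, so r = (-1 ± 7)/2.
Solving: r_1 = 3, r_2 = -4.

indicial: r^2 + 1 r - 12 = 0; roots r_1 = 3, r_2 = -4


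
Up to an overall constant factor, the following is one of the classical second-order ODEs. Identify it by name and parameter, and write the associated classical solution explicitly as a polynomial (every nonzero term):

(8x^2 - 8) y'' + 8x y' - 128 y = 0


All three coefficients share the factor -8; dividing through by -8 gives  (1 - x^2) y'' - x y' + 16 y = 0.
This matches the Chebyshev equation (1 - x^2) y'' - x y' + n^2 y = 0 (note the -x y' term, not -2x y') with n^2 = 16, so n = 4; the polynomial solution is T_4(x).
With y = sum_k a_k x^k, matching x^k gives (k+2)(k+1) a_{k+2} = (k^2 - n^2) a_k = (k - 4)(k + 4) a_k. The right side vanishes at k = 4, so the series with the parity of 4 terminates at degree 4.
Standard normalization: leading coefficient of T_n is 2^(n-1), so a_4 = 2^3 = 8. Work downward with a_k = (k+1)(k+2) a_{k+2} / ((k - 4)(k + 4)):
  a_2 = (3)(4)(8) / ((2 - 4)(2 + 4)) = 96/(-12) = -8
  a_0 = (1)(2)(-8) / ((0 - 4)(0 + 4)) = -16/(-16) = 1
Hence T_4(x) = 8 x^4 - 8 x^2 + 1.

T_4(x); series = 8 x^4 - 8 x^2 + 1


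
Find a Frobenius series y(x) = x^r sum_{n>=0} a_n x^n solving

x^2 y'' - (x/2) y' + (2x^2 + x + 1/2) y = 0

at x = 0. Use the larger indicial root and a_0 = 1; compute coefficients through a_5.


Write in Frobenius form y'' + (p(x)/x) y' + (q(x)/x^2) y = 0:
  p(x) = -1/2,  q(x) = 2x^2 + x + 1/2.
Indicial equation: r(r-1) + (-1/2) r + (1/2) = 0 -> roots r_1 = 1, r_2 = 1/2.
Take r = r_1 = 1. Let y(x) = x^r sum_{n>=0} a_n x^n with a_0 = 1.
Substitute y = x^r sum a_n x^n and match x^{r+n}. The recurrence is
  D(n) a_n + 1 a_{n-1} + 2 a_{n-2} = 0,  where D(n) = (r+n)(r+n-1) + (-1/2)(r+n) + (1/2).
  a_n = [-1 a_{n-1} - 2 a_{n-2}] / D(n).
Since the indicial polynomial factors as (r - r_1)(r - r_2), D(n) = (r_1 + n - r_1)(r_1 + n - r_2) = n(n + 1/2).
Evaluating step by step (a_0 = 1):
  n = 1: D(1) = 1(1 + 1/2) = 3/2; numerator = -1(1) = -1; a_1 = (-1)/(3/2) = -2/3
  n = 2: D(2) = 2(2 + 1/2) = 5; numerator = -1(-2/3) - 2(1) = -4/3; a_2 = (-4/3)/(5) = -4/15
  n = 3: D(3) = 3(3 + 1/2) = 21/2; numerator = -1(-4/15) - 2(-2/3) = 8/5; a_3 = (8/5)/(21/2) = 16/105
  n = 4: D(4) = 4(4 + 1/2) = 18; numerator = -1(16/105) - 2(-4/15) = 8/21; a_4 = (8/21)/(18) = 4/189
  n = 5: D(5) = 5(5 + 1/2) = 55/2; numerator = -1(4/189) - 2(16/105) = -44/135; a_5 = (-44/135)/(55/2) = -8/675

r = 1; a_0 = 1; a_1 = -2/3; a_2 = -4/15; a_3 = 16/105; a_4 = 4/189; a_5 = -8/675


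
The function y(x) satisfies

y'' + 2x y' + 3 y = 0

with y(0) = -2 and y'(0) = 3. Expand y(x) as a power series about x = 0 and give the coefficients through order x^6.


Ansatz: y(x) = sum_{n>=0} a_n x^n, so y'(x) = sum_{n>=1} n a_n x^(n-1) and y''(x) = sum_{n>=2} n(n-1) a_n x^(n-2).
Substitute into P(x) y'' + Q(x) y' + R(x) y = 0 with P(x) = 1, Q(x) = 2x, R(x) = 3, and match powers of x.
Initial conditions: a_0 = -2, a_1 = 3.
Setting the coefficient of each power of x to zero and solving order by order (substituting the coefficients already found):
  x^0: 2 a_2 + 3 a_0 = 0  ->  2 a_2 = -3 a_0 = 6  ->  a_2 = 3
  x^1: 6 a_3 + 5 a_1 = 0  ->  6 a_3 = -5 a_1 = -15  ->  a_3 = -5/2
  x^2: 12 a_4 + 7 a_2 = 0  ->  12 a_4 = -7 a_2 = -21  ->  a_4 = -7/4
  x^3: 20 a_5 + 9 a_3 = 0  ->  20 a_5 = -9 a_3 = 45/2  ->  a_5 = 9/8
  x^4: 30 a_6 + 11 a_4 = 0  ->  30 a_6 = -11 a_4 = 77/4  ->  a_6 = 77/120
Truncated series: y(x) = -2 + 3 x + 3 x^2 - (5/2) x^3 - (7/4) x^4 + (9/8) x^5 + (77/120) x^6 + O(x^7).

a_0 = -2; a_1 = 3; a_2 = 3; a_3 = -5/2; a_4 = -7/4; a_5 = 9/8; a_6 = 77/120


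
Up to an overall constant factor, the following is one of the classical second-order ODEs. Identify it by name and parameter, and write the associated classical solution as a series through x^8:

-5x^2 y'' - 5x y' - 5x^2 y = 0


All three coefficients share the factor -5; dividing through by -5 gives  x^2 y'' + x y' + x^2 y = 0.
This matches the Bessel equation x^2 y'' + x y' + (x^2 - nu^2) y = 0 with nu^2 = 0, so nu = 0; the solution bounded at x = 0 is J_0(x).
Frobenius at x = 0: indicial roots ±nu; for r = nu the recurrence k(k + 2nu) c_k = -c_{k-2} gives the standard series J_nu(x) = sum_{k>=0} (-1)^k / (k! (k+nu)!) (x/2)^(2k+nu). Evaluate the first 5 terms:
  k = 0: (-1)^0 / (0! * 0! * 2^0) x^0 = 1/(1*1*1) x^0 = (1) x^0
  k = 1: (-1)^1 / (1! * 1! * 2^2) x^2 = -1/(1*1*4) x^2 = (-1/4) x^2
  k = 2: (-1)^2 / (2! * 2! * 2^4) x^4 = 1/(2*2*16) x^4 = (1/64) x^4
  k = 3: (-1)^3 / (3! * 3! * 2^6) x^6 = -1/(6*6*64) x^6 = (-1/2304) x^6
  k = 4: (-1)^4 / (4! * 4! * 2^8) x^8 = 1/(24*24*256) x^8 = (1/147456) x^8
Hence J_0(x) = x^8/147456 - x^6/2304 + x^4/64 - x^2/4 + 1 + ....

J_0(x); series = x^8/147456 - x^6/2304 + x^4/64 - x^2/4 + 1
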